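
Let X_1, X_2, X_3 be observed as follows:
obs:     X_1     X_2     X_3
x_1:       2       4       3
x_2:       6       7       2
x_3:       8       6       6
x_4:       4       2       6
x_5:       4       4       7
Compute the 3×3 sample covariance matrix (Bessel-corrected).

Step 1 — column means:
  mean(X_1) = (2 + 6 + 8 + 4 + 4) / 5 = 24/5 = 4.8
  mean(X_2) = (4 + 7 + 6 + 2 + 4) / 5 = 23/5 = 4.6
  mean(X_3) = (3 + 2 + 6 + 6 + 7) / 5 = 24/5 = 4.8

Step 2 — sample covariance S[i,j] = (1/(n-1)) · Σ_k (x_{k,i} - mean_i) · (x_{k,j} - mean_j), with n-1 = 4.
  S[X_1,X_1] = ((-2.8)·(-2.8) + (1.2)·(1.2) + (3.2)·(3.2) + (-0.8)·(-0.8) + (-0.8)·(-0.8)) / 4 = 20.8/4 = 5.2
  S[X_1,X_2] = ((-2.8)·(-0.6) + (1.2)·(2.4) + (3.2)·(1.4) + (-0.8)·(-2.6) + (-0.8)·(-0.6)) / 4 = 11.6/4 = 2.9
  S[X_1,X_3] = ((-2.8)·(-1.8) + (1.2)·(-2.8) + (3.2)·(1.2) + (-0.8)·(1.2) + (-0.8)·(2.2)) / 4 = 2.8/4 = 0.7
  S[X_2,X_2] = ((-0.6)·(-0.6) + (2.4)·(2.4) + (1.4)·(1.4) + (-2.6)·(-2.6) + (-0.6)·(-0.6)) / 4 = 15.2/4 = 3.8
  S[X_2,X_3] = ((-0.6)·(-1.8) + (2.4)·(-2.8) + (1.4)·(1.2) + (-2.6)·(1.2) + (-0.6)·(2.2)) / 4 = -8.4/4 = -2.1
  S[X_3,X_3] = ((-1.8)·(-1.8) + (-2.8)·(-2.8) + (1.2)·(1.2) + (1.2)·(1.2) + (2.2)·(2.2)) / 4 = 18.8/4 = 4.7

S is symmetric (S[j,i] = S[i,j]). Assembling:

S = [[5.2, 2.9, 0.7],
 [2.9, 3.8, -2.1],
 [0.7, -2.1, 4.7]]


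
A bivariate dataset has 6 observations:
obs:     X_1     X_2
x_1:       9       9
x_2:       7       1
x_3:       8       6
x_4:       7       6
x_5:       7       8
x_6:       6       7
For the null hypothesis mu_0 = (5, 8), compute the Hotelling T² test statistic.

Step 1 — sample mean vector:
  mean(X_1) = (9 + 7 + 8 + 7 + 7 + 6) / 6 = 44/6 = 7.3333
  mean(X_2) = (9 + 1 + 6 + 6 + 8 + 7) / 6 = 37/6 = 6.1667
  x̄ = (7.3333, 6.1667),  deviation x̄ - mu_0 = (7.3333, 6.1667) - (5, 8) = (2.3333, -1.8333).

Step 2 — sample covariance matrix, S[i,j] = (1/(n-1)) · Σ_k (x_{k,i} - mean_i) · (x_{k,j} - mean_j), divisor n-1 = 5:
  S[X_1,X_1] = ((1.6667)·(1.6667) + (-0.3333)·(-0.3333) + (0.6667)·(0.6667) + (-0.3333)·(-0.3333) + (-0.3333)·(-0.3333) + (-1.3333)·(-1.3333)) / 5 = 5.3333/5 = 1.0667
  S[X_1,X_2] = ((1.6667)·(2.8333) + (-0.3333)·(-5.1667) + (0.6667)·(-0.1667) + (-0.3333)·(-0.1667) + (-0.3333)·(1.8333) + (-1.3333)·(0.8333)) / 5 = 4.6667/5 = 0.9333
  S[X_2,X_2] = ((2.8333)·(2.8333) + (-5.1667)·(-5.1667) + (-0.1667)·(-0.1667) + (-0.1667)·(-0.1667) + (1.8333)·(1.8333) + (0.8333)·(0.8333)) / 5 = 38.8333/5 = 7.7667
  S = [[1.0667, 0.9333],
 [0.9333, 7.7667]].

Step 3 — invert S. det(S) = 1.0667·7.7667 - (0.9333)² = 7.4133.
  S^{-1} = (1/det) · [[d, -b], [-b, a]] = [[1.0477, -0.1259],
 [-0.1259, 0.1439]].

Step 4 — quadratic form (x̄ - mu_0)^T · S^{-1} · (x̄ - mu_0):
  S^{-1} · (x̄ - mu_0) = (2.6754, -0.5576),
  (x̄ - mu_0)^T · [...] = (2.3333)·(2.6754) + (-1.8333)·(-0.5576) = 7.2647.

Step 5 — scale by n: T² = 6 · 7.2647 = 43.5881.

T² ≈ 43.5881


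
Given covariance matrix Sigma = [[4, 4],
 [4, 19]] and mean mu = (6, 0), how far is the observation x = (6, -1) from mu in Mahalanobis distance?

Step 1 — centre the observation: (x - mu) = (0, -1).

Step 2 — invert Sigma. det(Sigma) = 4·19 - (4)² = 60.
  Sigma^{-1} = (1/det) · [[d, -b], [-b, a]] = [[0.3167, -0.0667],
 [-0.0667, 0.0667]].

Step 3 — form the quadratic (x - mu)^T · Sigma^{-1} · (x - mu):
  Sigma^{-1} · (x - mu) = (0.0667, -0.0667).
  (x - mu)^T · [Sigma^{-1} · (x - mu)] = (0)·(0.0667) + (-1)·(-0.0667) = 0.0667.

Step 4 — take square root: d = √(0.0667) ≈ 0.2582.

d(x, mu) = √(0.0667) ≈ 0.2582


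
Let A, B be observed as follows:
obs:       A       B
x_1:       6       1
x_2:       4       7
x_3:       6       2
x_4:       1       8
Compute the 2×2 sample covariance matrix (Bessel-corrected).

Step 1 — column means:
  mean(A) = (6 + 4 + 6 + 1) / 4 = 17/4 = 4.25
  mean(B) = (1 + 7 + 2 + 8) / 4 = 18/4 = 4.5

Step 2 — sample covariance S[i,j] = (1/(n-1)) · Σ_k (x_{k,i} - mean_i) · (x_{k,j} - mean_j), with n-1 = 3.
  S[A,A] = ((1.75)·(1.75) + (-0.25)·(-0.25) + (1.75)·(1.75) + (-3.25)·(-3.25)) / 3 = 16.75/3 = 5.5833
  S[A,B] = ((1.75)·(-3.5) + (-0.25)·(2.5) + (1.75)·(-2.5) + (-3.25)·(3.5)) / 3 = -22.5/3 = -7.5
  S[B,B] = ((-3.5)·(-3.5) + (2.5)·(2.5) + (-2.5)·(-2.5) + (3.5)·(3.5)) / 3 = 37/3 = 12.3333

S is symmetric (S[j,i] = S[i,j]). Assembling:

S = [[5.5833, -7.5],
 [-7.5, 12.3333]]


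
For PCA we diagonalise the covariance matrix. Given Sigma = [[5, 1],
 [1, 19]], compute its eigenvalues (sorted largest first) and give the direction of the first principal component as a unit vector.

Step 1 — characteristic polynomial of 2×2 Sigma:
  det(Sigma - λI) = λ² - trace · λ + det = 0.
  trace = 5 + 19 = 24, det = 5·19 - (1)² = 94.
Step 2 — discriminant:
  Δ = trace² - 4·det = 576 - 376 = 200.
Step 3 — eigenvalues:
  λ = (trace ± √Δ)/2 = (24 ± 14.1421)/2,
  λ_1 = 19.0711,  λ_2 = 4.9289.

Step 4 — unit eigenvector for λ_1: solve (Sigma - λ_1 I)v = 0. First row:
  (5 - 19.0711)·v_x + (1)·v_y = 0, i.e. (-14.0711)·v_x + (1)·v_y = 0,
  so v ∝ (b, λ_1 - a) = (1, 14.0711) = u.
  ||u|| = √((1)² + (14.0711)²) = √(198.9949) ≈ 14.1066,
  v_1 = u/||u|| ≈ (0.0709, 0.9975) (||v_1|| = 1).

λ_1 = 19.0711,  λ_2 = 4.9289;  v_1 ≈ (0.0709, 0.9975)


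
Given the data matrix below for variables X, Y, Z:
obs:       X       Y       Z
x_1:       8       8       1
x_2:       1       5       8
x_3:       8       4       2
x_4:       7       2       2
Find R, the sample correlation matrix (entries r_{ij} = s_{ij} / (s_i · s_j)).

Step 1 — column means:
  mean(X) = (8 + 1 + 8 + 7) / 4 = 24/4 = 6
  mean(Y) = (8 + 5 + 4 + 2) / 4 = 19/4 = 4.75
  mean(Z) = (1 + 8 + 2 + 2) / 4 = 13/4 = 3.25

Step 2 — sample variances and covariances s[i,j] = (1/(n-1)) · Σ_k (x_{k,i} - mean_i) · (x_{k,j} - mean_j), with n-1 = 3:
  s[X,X] = ((2)·(2) + (-5)·(-5) + (2)·(2) + (1)·(1)) / 3 = 34/3 = 11.3333
  s[X,Y] = ((2)·(3.25) + (-5)·(0.25) + (2)·(-0.75) + (1)·(-2.75)) / 3 = 1/3 = 0.3333
  s[X,Z] = ((2)·(-2.25) + (-5)·(4.75) + (2)·(-1.25) + (1)·(-1.25)) / 3 = -32/3 = -10.6667
  s[Y,Y] = ((3.25)·(3.25) + (0.25)·(0.25) + (-0.75)·(-0.75) + (-2.75)·(-2.75)) / 3 = 18.75/3 = 6.25
  s[Y,Z] = ((3.25)·(-2.25) + (0.25)·(4.75) + (-0.75)·(-1.25) + (-2.75)·(-1.25)) / 3 = -1.75/3 = -0.5833
  s[Z,Z] = ((-2.25)·(-2.25) + (4.75)·(4.75) + (-1.25)·(-1.25) + (-1.25)·(-1.25)) / 3 = 30.75/3 = 10.25
  Sample standard deviations s_i = √(s[i,i]):
  s(X) = √(11.3333) = 3.3665
  s(Y) = √(6.25) = 2.5
  s(Z) = √(10.25) = 3.2016

Step 3 — r_{ij} = s_{ij} / (s_i · s_j):
  r[X,X] = 1 (diagonal).
  r[X,Y] = 0.3333 / (3.3665 · 2.5) = 0.3333 / 8.4163 = 0.0396
  r[X,Z] = -10.6667 / (3.3665 · 3.2016) = -10.6667 / 10.7781 = -0.9897
  r[Y,Y] = 1 (diagonal).
  r[Y,Z] = -0.5833 / (2.5 · 3.2016) = -0.5833 / 8.0039 = -0.0729
  r[Z,Z] = 1 (diagonal).

R is symmetric with unit diagonal. Assembling:

R = [[1, 0.0396, -0.9897],
 [0.0396, 1, -0.0729],
 [-0.9897, -0.0729, 1]]


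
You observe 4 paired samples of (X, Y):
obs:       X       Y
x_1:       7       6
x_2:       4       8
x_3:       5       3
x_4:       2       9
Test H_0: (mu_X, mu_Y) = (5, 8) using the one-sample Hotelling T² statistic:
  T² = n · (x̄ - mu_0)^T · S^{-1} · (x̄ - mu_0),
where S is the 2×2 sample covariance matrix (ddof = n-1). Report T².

Step 1 — sample mean vector:
  mean(X) = (7 + 4 + 5 + 2) / 4 = 18/4 = 4.5
  mean(Y) = (6 + 8 + 3 + 9) / 4 = 26/4 = 6.5
  x̄ = (4.5, 6.5),  deviation x̄ - mu_0 = (4.5, 6.5) - (5, 8) = (-0.5, -1.5).

Step 2 — sample covariance matrix, S[i,j] = (1/(n-1)) · Σ_k (x_{k,i} - mean_i) · (x_{k,j} - mean_j), divisor n-1 = 3:
  S[X,X] = ((2.5)·(2.5) + (-0.5)·(-0.5) + (0.5)·(0.5) + (-2.5)·(-2.5)) / 3 = 13/3 = 4.3333
  S[X,Y] = ((2.5)·(-0.5) + (-0.5)·(1.5) + (0.5)·(-3.5) + (-2.5)·(2.5)) / 3 = -10/3 = -3.3333
  S[Y,Y] = ((-0.5)·(-0.5) + (1.5)·(1.5) + (-3.5)·(-3.5) + (2.5)·(2.5)) / 3 = 21/3 = 7
  S = [[4.3333, -3.3333],
 [-3.3333, 7]].

Step 3 — invert S. det(S) = 4.3333·7 - (-3.3333)² = 19.2222.
  S^{-1} = (1/det) · [[d, -b], [-b, a]] = [[0.3642, 0.1734],
 [0.1734, 0.2254]].

Step 4 — quadratic form (x̄ - mu_0)^T · S^{-1} · (x̄ - mu_0):
  S^{-1} · (x̄ - mu_0) = (-0.4422, -0.4249),
  (x̄ - mu_0)^T · [...] = (-0.5)·(-0.4422) + (-1.5)·(-0.4249) = 0.8584.

Step 5 — scale by n: T² = 4 · 0.8584 = 3.4335.

T² ≈ 3.4335


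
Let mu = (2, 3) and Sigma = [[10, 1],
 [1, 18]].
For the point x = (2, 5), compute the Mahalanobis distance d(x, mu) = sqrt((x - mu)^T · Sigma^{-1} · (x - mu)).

Step 1 — centre the observation: (x - mu) = (0, 2).

Step 2 — invert Sigma. det(Sigma) = 10·18 - (1)² = 179.
  Sigma^{-1} = (1/det) · [[d, -b], [-b, a]] = [[0.1006, -0.0056],
 [-0.0056, 0.0559]].

Step 3 — form the quadratic (x - mu)^T · Sigma^{-1} · (x - mu):
  Sigma^{-1} · (x - mu) = (-0.0112, 0.1117).
  (x - mu)^T · [Sigma^{-1} · (x - mu)] = (0)·(-0.0112) + (2)·(0.1117) = 0.2235.

Step 4 — take square root: d = √(0.2235) ≈ 0.4727.

d(x, mu) = √(0.2235) ≈ 0.4727


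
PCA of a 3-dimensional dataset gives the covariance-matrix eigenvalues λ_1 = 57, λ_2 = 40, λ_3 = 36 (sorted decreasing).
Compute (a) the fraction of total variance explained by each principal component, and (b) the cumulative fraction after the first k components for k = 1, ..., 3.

Step 1 — total variance = trace(Sigma) = Σ λ_i = 57 + 40 + 36 = 133.

Step 2 — fraction explained by component i = λ_i / Σ λ:
  PC1: 57/133 = 0.4286
  PC2: 40/133 = 0.3008
  PC3: 36/133 = 0.2707

Step 3 — cumulative fraction after k components = (λ_1 + ... + λ_k) / Σ λ:
  k = 1: 57/133 = 0.4286
  k = 2: (57 + 40)/133 = 97/133 = 0.7293
  k = 3: (57 + 40 + 36)/133 = 133/133 = 1

Summary (fraction, with percent):

explained: PC1 0.4286 (42.86%), PC2 0.3008 (30.08%), PC3 0.2707 (27.07%);  cumulative: 0.4286, 0.7293, 1


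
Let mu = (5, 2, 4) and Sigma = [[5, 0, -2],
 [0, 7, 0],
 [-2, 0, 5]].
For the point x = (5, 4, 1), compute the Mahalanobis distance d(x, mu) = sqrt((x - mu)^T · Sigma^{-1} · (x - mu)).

Step 1 — centre the observation: (x - mu) = (0, 2, -3).

Step 2 — invert Sigma (cofactor / det for 3×3, or solve directly):
  Sigma^{-1} = [[0.2381, 0, 0.0952],
 [0, 0.1429, 0],
 [0.0952, 0, 0.2381]].

Step 3 — form the quadratic (x - mu)^T · Sigma^{-1} · (x - mu):
  Sigma^{-1} · (x - mu) = (-0.2857, 0.2857, -0.7143).
  (x - mu)^T · [Sigma^{-1} · (x - mu)] = (0)·(-0.2857) + (2)·(0.2857) + (-3)·(-0.7143) = 2.7143.

Step 4 — take square root: d = √(2.7143) ≈ 1.6475.

d(x, mu) = √(2.7143) ≈ 1.6475


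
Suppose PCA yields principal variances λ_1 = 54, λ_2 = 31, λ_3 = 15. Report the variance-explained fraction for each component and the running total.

Step 1 — total variance = trace(Sigma) = Σ λ_i = 54 + 31 + 15 = 100.

Step 2 — fraction explained by component i = λ_i / Σ λ:
  PC1: 54/100 = 0.54
  PC2: 31/100 = 0.31
  PC3: 15/100 = 0.15

Step 3 — cumulative fraction after k components = (λ_1 + ... + λ_k) / Σ λ:
  k = 1: 54/100 = 0.54
  k = 2: (54 + 31)/100 = 85/100 = 0.85
  k = 3: (54 + 31 + 15)/100 = 100/100 = 1

Summary (fraction, with percent):

explained: PC1 0.54 (54%), PC2 0.31 (31%), PC3 0.15 (15%);  cumulative: 0.54, 0.85, 1


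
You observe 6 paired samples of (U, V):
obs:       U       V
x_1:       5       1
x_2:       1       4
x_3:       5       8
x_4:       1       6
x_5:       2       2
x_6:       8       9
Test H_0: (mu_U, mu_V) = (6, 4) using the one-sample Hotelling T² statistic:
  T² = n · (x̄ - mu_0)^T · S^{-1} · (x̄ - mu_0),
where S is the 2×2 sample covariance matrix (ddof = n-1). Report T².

Step 1 — sample mean vector:
  mean(U) = (5 + 1 + 5 + 1 + 2 + 8) / 6 = 22/6 = 3.6667
  mean(V) = (1 + 4 + 8 + 6 + 2 + 9) / 6 = 30/6 = 5
  x̄ = (3.6667, 5),  deviation x̄ - mu_0 = (3.6667, 5) - (6, 4) = (-2.3333, 1).

Step 2 — sample covariance matrix, S[i,j] = (1/(n-1)) · Σ_k (x_{k,i} - mean_i) · (x_{k,j} - mean_j), divisor n-1 = 5:
  S[U,U] = ((1.3333)·(1.3333) + (-2.6667)·(-2.6667) + (1.3333)·(1.3333) + (-2.6667)·(-2.6667) + (-1.6667)·(-1.6667) + (4.3333)·(4.3333)) / 5 = 39.3333/5 = 7.8667
  S[U,V] = ((1.3333)·(-4) + (-2.6667)·(-1) + (1.3333)·(3) + (-2.6667)·(1) + (-1.6667)·(-3) + (4.3333)·(4)) / 5 = 21/5 = 4.2
  S[V,V] = ((-4)·(-4) + (-1)·(-1) + (3)·(3) + (1)·(1) + (-3)·(-3) + (4)·(4)) / 5 = 52/5 = 10.4
  S = [[7.8667, 4.2],
 [4.2, 10.4]].

Step 3 — invert S. det(S) = 7.8667·10.4 - (4.2)² = 64.1733.
  S^{-1} = (1/det) · [[d, -b], [-b, a]] = [[0.1621, -0.0654],
 [-0.0654, 0.1226]].

Step 4 — quadratic form (x̄ - mu_0)^T · S^{-1} · (x̄ - mu_0):
  S^{-1} · (x̄ - mu_0) = (-0.4436, 0.2753),
  (x̄ - mu_0)^T · [...] = (-2.3333)·(-0.4436) + (1)·(0.2753) = 1.3103.

Step 5 — scale by n: T² = 6 · 1.3103 = 7.862.

T² ≈ 7.862


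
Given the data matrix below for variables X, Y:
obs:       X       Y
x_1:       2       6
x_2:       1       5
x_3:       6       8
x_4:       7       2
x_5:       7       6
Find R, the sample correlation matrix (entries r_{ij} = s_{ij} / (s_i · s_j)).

Step 1 — column means:
  mean(X) = (2 + 1 + 6 + 7 + 7) / 5 = 23/5 = 4.6
  mean(Y) = (6 + 5 + 8 + 2 + 6) / 5 = 27/5 = 5.4

Step 2 — sample variances and covariances s[i,j] = (1/(n-1)) · Σ_k (x_{k,i} - mean_i) · (x_{k,j} - mean_j), with n-1 = 4:
  s[X,X] = ((-2.6)·(-2.6) + (-3.6)·(-3.6) + (1.4)·(1.4) + (2.4)·(2.4) + (2.4)·(2.4)) / 4 = 33.2/4 = 8.3
  s[X,Y] = ((-2.6)·(0.6) + (-3.6)·(-0.4) + (1.4)·(2.6) + (2.4)·(-3.4) + (2.4)·(0.6)) / 4 = -3.2/4 = -0.8
  s[Y,Y] = ((0.6)·(0.6) + (-0.4)·(-0.4) + (2.6)·(2.6) + (-3.4)·(-3.4) + (0.6)·(0.6)) / 4 = 19.2/4 = 4.8
  Sample standard deviations s_i = √(s[i,i]):
  s(X) = √(8.3) = 2.881
  s(Y) = √(4.8) = 2.1909

Step 3 — r_{ij} = s_{ij} / (s_i · s_j):
  r[X,X] = 1 (diagonal).
  r[X,Y] = -0.8 / (2.881 · 2.1909) = -0.8 / 6.3119 = -0.1267
  r[Y,Y] = 1 (diagonal).

R is symmetric with unit diagonal. Assembling:

R = [[1, -0.1267],
 [-0.1267, 1]]


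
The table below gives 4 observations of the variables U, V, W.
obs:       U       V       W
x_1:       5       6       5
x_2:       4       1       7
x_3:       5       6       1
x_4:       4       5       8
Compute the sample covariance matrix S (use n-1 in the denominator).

Step 1 — column means:
  mean(U) = (5 + 4 + 5 + 4) / 4 = 18/4 = 4.5
  mean(V) = (6 + 1 + 6 + 5) / 4 = 18/4 = 4.5
  mean(W) = (5 + 7 + 1 + 8) / 4 = 21/4 = 5.25

Step 2 — sample covariance S[i,j] = (1/(n-1)) · Σ_k (x_{k,i} - mean_i) · (x_{k,j} - mean_j), with n-1 = 3.
  S[U,U] = ((0.5)·(0.5) + (-0.5)·(-0.5) + (0.5)·(0.5) + (-0.5)·(-0.5)) / 3 = 1/3 = 0.3333
  S[U,V] = ((0.5)·(1.5) + (-0.5)·(-3.5) + (0.5)·(1.5) + (-0.5)·(0.5)) / 3 = 3/3 = 1
  S[U,W] = ((0.5)·(-0.25) + (-0.5)·(1.75) + (0.5)·(-4.25) + (-0.5)·(2.75)) / 3 = -4.5/3 = -1.5
  S[V,V] = ((1.5)·(1.5) + (-3.5)·(-3.5) + (1.5)·(1.5) + (0.5)·(0.5)) / 3 = 17/3 = 5.6667
  S[V,W] = ((1.5)·(-0.25) + (-3.5)·(1.75) + (1.5)·(-4.25) + (0.5)·(2.75)) / 3 = -11.5/3 = -3.8333
  S[W,W] = ((-0.25)·(-0.25) + (1.75)·(1.75) + (-4.25)·(-4.25) + (2.75)·(2.75)) / 3 = 28.75/3 = 9.5833

S is symmetric (S[j,i] = S[i,j]). Assembling:

S = [[0.3333, 1, -1.5],
 [1, 5.6667, -3.8333],
 [-1.5, -3.8333, 9.5833]]


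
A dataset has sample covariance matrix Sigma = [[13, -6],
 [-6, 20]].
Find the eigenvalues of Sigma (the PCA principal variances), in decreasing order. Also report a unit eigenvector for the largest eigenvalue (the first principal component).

Step 1 — characteristic polynomial of 2×2 Sigma:
  det(Sigma - λI) = λ² - trace · λ + det = 0.
  trace = 13 + 20 = 33, det = 13·20 - (-6)² = 224.
Step 2 — discriminant:
  Δ = trace² - 4·det = 1089 - 896 = 193.
Step 3 — eigenvalues:
  λ = (trace ± √Δ)/2 = (33 ± 13.8924)/2,
  λ_1 = 23.4462,  λ_2 = 9.5538.

Step 4 — unit eigenvector for λ_1: solve (Sigma - λ_1 I)v = 0. First row:
  (13 - 23.4462)·v_x + (-6)·v_y = 0, i.e. (-10.4462)·v_x + (-6)·v_y = 0,
  so v ∝ (b, λ_1 - a) = (-6, 10.4462); multiply by -1 so the first entry is positive: u = (6, -10.4462).
  ||u|| = √((6)² + (-10.4462)²) = √(145.1236) ≈ 12.0467,
  v_1 = u/||u|| ≈ (0.4981, -0.8671) (||v_1|| = 1).

λ_1 = 23.4462,  λ_2 = 9.5538;  v_1 ≈ (0.4981, -0.8671)


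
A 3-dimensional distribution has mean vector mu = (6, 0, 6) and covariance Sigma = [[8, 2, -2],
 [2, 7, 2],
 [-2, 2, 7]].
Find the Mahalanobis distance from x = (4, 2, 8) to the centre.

Step 1 — centre the observation: (x - mu) = (-2, 2, 2).

Step 2 — invert Sigma (cofactor / det for 3×3, or solve directly):
  Sigma^{-1} = [[0.1562, -0.0625, 0.0625],
 [-0.0625, 0.1806, -0.0694],
 [0.0625, -0.0694, 0.1806]].

Step 3 — form the quadratic (x - mu)^T · Sigma^{-1} · (x - mu):
  Sigma^{-1} · (x - mu) = (-0.3125, 0.3472, 0.0972).
  (x - mu)^T · [Sigma^{-1} · (x - mu)] = (-2)·(-0.3125) + (2)·(0.3472) + (2)·(0.0972) = 1.5139.

Step 4 — take square root: d = √(1.5139) ≈ 1.2304.

d(x, mu) = √(1.5139) ≈ 1.2304


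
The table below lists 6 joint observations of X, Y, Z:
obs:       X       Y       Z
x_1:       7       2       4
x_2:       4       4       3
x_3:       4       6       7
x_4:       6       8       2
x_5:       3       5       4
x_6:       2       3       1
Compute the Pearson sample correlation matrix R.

Step 1 — column means:
  mean(X) = (7 + 4 + 4 + 6 + 3 + 2) / 6 = 26/6 = 4.3333
  mean(Y) = (2 + 4 + 6 + 8 + 5 + 3) / 6 = 28/6 = 4.6667
  mean(Z) = (4 + 3 + 7 + 2 + 4 + 1) / 6 = 21/6 = 3.5

Step 2 — sample variances and covariances s[i,j] = (1/(n-1)) · Σ_k (x_{k,i} - mean_i) · (x_{k,j} - mean_j), with n-1 = 5:
  s[X,X] = ((2.6667)·(2.6667) + (-0.3333)·(-0.3333) + (-0.3333)·(-0.3333) + (1.6667)·(1.6667) + (-1.3333)·(-1.3333) + (-2.3333)·(-2.3333)) / 5 = 17.3333/5 = 3.4667
  s[X,Y] = ((2.6667)·(-2.6667) + (-0.3333)·(-0.6667) + (-0.3333)·(1.3333) + (1.6667)·(3.3333) + (-1.3333)·(0.3333) + (-2.3333)·(-1.6667)) / 5 = 1.6667/5 = 0.3333
  s[X,Z] = ((2.6667)·(0.5) + (-0.3333)·(-0.5) + (-0.3333)·(3.5) + (1.6667)·(-1.5) + (-1.3333)·(0.5) + (-2.3333)·(-2.5)) / 5 = 3/5 = 0.6
  s[Y,Y] = ((-2.6667)·(-2.6667) + (-0.6667)·(-0.6667) + (1.3333)·(1.3333) + (3.3333)·(3.3333) + (0.3333)·(0.3333) + (-1.6667)·(-1.6667)) / 5 = 23.3333/5 = 4.6667
  s[Y,Z] = ((-2.6667)·(0.5) + (-0.6667)·(-0.5) + (1.3333)·(3.5) + (3.3333)·(-1.5) + (0.3333)·(0.5) + (-1.6667)·(-2.5)) / 5 = 3/5 = 0.6
  s[Z,Z] = ((0.5)·(0.5) + (-0.5)·(-0.5) + (3.5)·(3.5) + (-1.5)·(-1.5) + (0.5)·(0.5) + (-2.5)·(-2.5)) / 5 = 21.5/5 = 4.3
  Sample standard deviations s_i = √(s[i,i]):
  s(X) = √(3.4667) = 1.8619
  s(Y) = √(4.6667) = 2.1602
  s(Z) = √(4.3) = 2.0736

Step 3 — r_{ij} = s_{ij} / (s_i · s_j):
  r[X,X] = 1 (diagonal).
  r[X,Y] = 0.3333 / (1.8619 · 2.1602) = 0.3333 / 4.0222 = 0.0829
  r[X,Z] = 0.6 / (1.8619 · 2.0736) = 0.6 / 3.8609 = 0.1554
  r[Y,Y] = 1 (diagonal).
  r[Y,Z] = 0.6 / (2.1602 · 2.0736) = 0.6 / 4.4796 = 0.1339
  r[Z,Z] = 1 (diagonal).

R is symmetric with unit diagonal. Assembling:

R = [[1, 0.0829, 0.1554],
 [0.0829, 1, 0.1339],
 [0.1554, 0.1339, 1]]


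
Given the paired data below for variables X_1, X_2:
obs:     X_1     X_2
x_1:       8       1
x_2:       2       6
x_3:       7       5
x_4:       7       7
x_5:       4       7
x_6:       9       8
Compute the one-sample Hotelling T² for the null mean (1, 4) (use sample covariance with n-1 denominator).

Step 1 — sample mean vector:
  mean(X_1) = (8 + 2 + 7 + 7 + 4 + 9) / 6 = 37/6 = 6.1667
  mean(X_2) = (1 + 6 + 5 + 7 + 7 + 8) / 6 = 34/6 = 5.6667
  x̄ = (6.1667, 5.6667),  deviation x̄ - mu_0 = (6.1667, 5.6667) - (1, 4) = (5.1667, 1.6667).

Step 2 — sample covariance matrix, S[i,j] = (1/(n-1)) · Σ_k (x_{k,i} - mean_i) · (x_{k,j} - mean_j), divisor n-1 = 5:
  S[X_1,X_1] = ((1.8333)·(1.8333) + (-4.1667)·(-4.1667) + (0.8333)·(0.8333) + (0.8333)·(0.8333) + (-2.1667)·(-2.1667) + (2.8333)·(2.8333)) / 5 = 34.8333/5 = 6.9667
  S[X_1,X_2] = ((1.8333)·(-4.6667) + (-4.1667)·(0.3333) + (0.8333)·(-0.6667) + (0.8333)·(1.3333) + (-2.1667)·(1.3333) + (2.8333)·(2.3333)) / 5 = -5.6667/5 = -1.1333
  S[X_2,X_2] = ((-4.6667)·(-4.6667) + (0.3333)·(0.3333) + (-0.6667)·(-0.6667) + (1.3333)·(1.3333) + (1.3333)·(1.3333) + (2.3333)·(2.3333)) / 5 = 31.3333/5 = 6.2667
  S = [[6.9667, -1.1333],
 [-1.1333, 6.2667]].

Step 3 — invert S. det(S) = 6.9667·6.2667 - (-1.1333)² = 42.3733.
  S^{-1} = (1/det) · [[d, -b], [-b, a]] = [[0.1479, 0.0267],
 [0.0267, 0.1644]].

Step 4 — quadratic form (x̄ - mu_0)^T · S^{-1} · (x̄ - mu_0):
  S^{-1} · (x̄ - mu_0) = (0.8087, 0.4122),
  (x̄ - mu_0)^T · [...] = (5.1667)·(0.8087) + (1.6667)·(0.4122) = 4.8652.

Step 5 — scale by n: T² = 6 · 4.8652 = 29.1913.

T² ≈ 29.1913


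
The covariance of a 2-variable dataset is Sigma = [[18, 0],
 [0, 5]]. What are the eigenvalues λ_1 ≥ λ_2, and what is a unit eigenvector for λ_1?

Step 1 — characteristic polynomial of 2×2 Sigma:
  det(Sigma - λI) = λ² - trace · λ + det = 0.
  trace = 18 + 5 = 23, det = 18·5 - (0)² = 90.
Step 2 — discriminant:
  Δ = trace² - 4·det = 529 - 360 = 169.
Step 3 — eigenvalues:
  λ = (trace ± √Δ)/2 = (23 ± 13)/2,
  λ_1 = 18,  λ_2 = 5.

Step 4 — unit eigenvector for λ_1: Sigma is diagonal, so its eigenvectors are the coordinate axes. λ_1 = 18 is the diagonal entry on the first coordinate axis, hence
  v_1 = (1, 0) (||v_1|| = 1).

λ_1 = 18,  λ_2 = 5;  v_1 ≈ (1, 0)


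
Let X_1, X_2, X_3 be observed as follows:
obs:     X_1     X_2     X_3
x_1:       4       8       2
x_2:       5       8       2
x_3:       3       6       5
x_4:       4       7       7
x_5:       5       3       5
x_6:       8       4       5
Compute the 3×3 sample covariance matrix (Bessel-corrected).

Step 1 — column means:
  mean(X_1) = (4 + 5 + 3 + 4 + 5 + 8) / 6 = 29/6 = 4.8333
  mean(X_2) = (8 + 8 + 6 + 7 + 3 + 4) / 6 = 36/6 = 6
  mean(X_3) = (2 + 2 + 5 + 7 + 5 + 5) / 6 = 26/6 = 4.3333

Step 2 — sample covariance S[i,j] = (1/(n-1)) · Σ_k (x_{k,i} - mean_i) · (x_{k,j} - mean_j), with n-1 = 5.
  S[X_1,X_1] = ((-0.8333)·(-0.8333) + (0.1667)·(0.1667) + (-1.8333)·(-1.8333) + (-0.8333)·(-0.8333) + (0.1667)·(0.1667) + (3.1667)·(3.1667)) / 5 = 14.8333/5 = 2.9667
  S[X_1,X_2] = ((-0.8333)·(2) + (0.1667)·(2) + (-1.8333)·(0) + (-0.8333)·(1) + (0.1667)·(-3) + (3.1667)·(-2)) / 5 = -9/5 = -1.8
  S[X_1,X_3] = ((-0.8333)·(-2.3333) + (0.1667)·(-2.3333) + (-1.8333)·(0.6667) + (-0.8333)·(2.6667) + (0.1667)·(0.6667) + (3.1667)·(0.6667)) / 5 = 0.3333/5 = 0.0667
  S[X_2,X_2] = ((2)·(2) + (2)·(2) + (0)·(0) + (1)·(1) + (-3)·(-3) + (-2)·(-2)) / 5 = 22/5 = 4.4
  S[X_2,X_3] = ((2)·(-2.3333) + (2)·(-2.3333) + (0)·(0.6667) + (1)·(2.6667) + (-3)·(0.6667) + (-2)·(0.6667)) / 5 = -10/5 = -2
  S[X_3,X_3] = ((-2.3333)·(-2.3333) + (-2.3333)·(-2.3333) + (0.6667)·(0.6667) + (2.6667)·(2.6667) + (0.6667)·(0.6667) + (0.6667)·(0.6667)) / 5 = 19.3333/5 = 3.8667

S is symmetric (S[j,i] = S[i,j]). Assembling:

S = [[2.9667, -1.8, 0.0667],
 [-1.8, 4.4, -2],
 [0.0667, -2, 3.8667]]


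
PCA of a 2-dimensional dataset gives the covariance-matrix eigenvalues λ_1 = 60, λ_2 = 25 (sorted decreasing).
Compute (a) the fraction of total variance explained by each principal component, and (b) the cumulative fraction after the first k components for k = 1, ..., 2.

Step 1 — total variance = trace(Sigma) = Σ λ_i = 60 + 25 = 85.

Step 2 — fraction explained by component i = λ_i / Σ λ:
  PC1: 60/85 = 0.7059
  PC2: 25/85 = 0.2941

Step 3 — cumulative fraction after k components = (λ_1 + ... + λ_k) / Σ λ:
  k = 1: 60/85 = 0.7059
  k = 2: (60 + 25)/85 = 85/85 = 1

Summary (fraction, with percent):

explained: PC1 0.7059 (70.59%), PC2 0.2941 (29.41%);  cumulative: 0.7059, 1


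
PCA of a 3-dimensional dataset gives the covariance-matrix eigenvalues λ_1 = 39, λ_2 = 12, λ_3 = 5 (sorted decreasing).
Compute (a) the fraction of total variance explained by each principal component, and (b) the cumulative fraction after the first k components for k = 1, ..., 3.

Step 1 — total variance = trace(Sigma) = Σ λ_i = 39 + 12 + 5 = 56.

Step 2 — fraction explained by component i = λ_i / Σ λ:
  PC1: 39/56 = 0.6964
  PC2: 12/56 = 0.2143
  PC3: 5/56 = 0.0893

Step 3 — cumulative fraction after k components = (λ_1 + ... + λ_k) / Σ λ:
  k = 1: 39/56 = 0.6964
  k = 2: (39 + 12)/56 = 51/56 = 0.9107
  k = 3: (39 + 12 + 5)/56 = 56/56 = 1

Summary (fraction, with percent):

explained: PC1 0.6964 (69.64%), PC2 0.2143 (21.43%), PC3 0.0893 (8.93%);  cumulative: 0.6964, 0.9107, 1


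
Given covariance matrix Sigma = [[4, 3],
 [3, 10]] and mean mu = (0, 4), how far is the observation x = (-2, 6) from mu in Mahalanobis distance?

Step 1 — centre the observation: (x - mu) = (-2, 2).

Step 2 — invert Sigma. det(Sigma) = 4·10 - (3)² = 31.
  Sigma^{-1} = (1/det) · [[d, -b], [-b, a]] = [[0.3226, -0.0968],
 [-0.0968, 0.129]].

Step 3 — form the quadratic (x - mu)^T · Sigma^{-1} · (x - mu):
  Sigma^{-1} · (x - mu) = (-0.8387, 0.4516).
  (x - mu)^T · [Sigma^{-1} · (x - mu)] = (-2)·(-0.8387) + (2)·(0.4516) = 2.5806.

Step 4 — take square root: d = √(2.5806) ≈ 1.6064.

d(x, mu) = √(2.5806) ≈ 1.6064


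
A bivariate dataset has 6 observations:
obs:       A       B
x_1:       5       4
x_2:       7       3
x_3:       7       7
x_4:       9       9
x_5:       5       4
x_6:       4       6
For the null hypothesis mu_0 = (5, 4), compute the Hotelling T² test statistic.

Step 1 — sample mean vector:
  mean(A) = (5 + 7 + 7 + 9 + 5 + 4) / 6 = 37/6 = 6.1667
  mean(B) = (4 + 3 + 7 + 9 + 4 + 6) / 6 = 33/6 = 5.5
  x̄ = (6.1667, 5.5),  deviation x̄ - mu_0 = (6.1667, 5.5) - (5, 4) = (1.1667, 1.5).

Step 2 — sample covariance matrix, S[i,j] = (1/(n-1)) · Σ_k (x_{k,i} - mean_i) · (x_{k,j} - mean_j), divisor n-1 = 5:
  S[A,A] = ((-1.1667)·(-1.1667) + (0.8333)·(0.8333) + (0.8333)·(0.8333) + (2.8333)·(2.8333) + (-1.1667)·(-1.1667) + (-2.1667)·(-2.1667)) / 5 = 16.8333/5 = 3.3667
  S[A,B] = ((-1.1667)·(-1.5) + (0.8333)·(-2.5) + (0.8333)·(1.5) + (2.8333)·(3.5) + (-1.1667)·(-1.5) + (-2.1667)·(0.5)) / 5 = 11.5/5 = 2.3
  S[B,B] = ((-1.5)·(-1.5) + (-2.5)·(-2.5) + (1.5)·(1.5) + (3.5)·(3.5) + (-1.5)·(-1.5) + (0.5)·(0.5)) / 5 = 25.5/5 = 5.1
  S = [[3.3667, 2.3],
 [2.3, 5.1]].

Step 3 — invert S. det(S) = 3.3667·5.1 - (2.3)² = 11.88.
  S^{-1} = (1/det) · [[d, -b], [-b, a]] = [[0.4293, -0.1936],
 [-0.1936, 0.2834]].

Step 4 — quadratic form (x̄ - mu_0)^T · S^{-1} · (x̄ - mu_0):
  S^{-1} · (x̄ - mu_0) = (0.2104, 0.1992),
  (x̄ - mu_0)^T · [...] = (1.1667)·(0.2104) + (1.5)·(0.1992) = 0.5443.

Step 5 — scale by n: T² = 6 · 0.5443 = 3.266.

T² ≈ 3.266


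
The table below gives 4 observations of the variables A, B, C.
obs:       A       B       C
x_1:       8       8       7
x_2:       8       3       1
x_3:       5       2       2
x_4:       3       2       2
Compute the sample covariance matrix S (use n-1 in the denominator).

Step 1 — column means:
  mean(A) = (8 + 8 + 5 + 3) / 4 = 24/4 = 6
  mean(B) = (8 + 3 + 2 + 2) / 4 = 15/4 = 3.75
  mean(C) = (7 + 1 + 2 + 2) / 4 = 12/4 = 3

Step 2 — sample covariance S[i,j] = (1/(n-1)) · Σ_k (x_{k,i} - mean_i) · (x_{k,j} - mean_j), with n-1 = 3.
  S[A,A] = ((2)·(2) + (2)·(2) + (-1)·(-1) + (-3)·(-3)) / 3 = 18/3 = 6
  S[A,B] = ((2)·(4.25) + (2)·(-0.75) + (-1)·(-1.75) + (-3)·(-1.75)) / 3 = 14/3 = 4.6667
  S[A,C] = ((2)·(4) + (2)·(-2) + (-1)·(-1) + (-3)·(-1)) / 3 = 8/3 = 2.6667
  S[B,B] = ((4.25)·(4.25) + (-0.75)·(-0.75) + (-1.75)·(-1.75) + (-1.75)·(-1.75)) / 3 = 24.75/3 = 8.25
  S[B,C] = ((4.25)·(4) + (-0.75)·(-2) + (-1.75)·(-1) + (-1.75)·(-1)) / 3 = 22/3 = 7.3333
  S[C,C] = ((4)·(4) + (-2)·(-2) + (-1)·(-1) + (-1)·(-1)) / 3 = 22/3 = 7.3333

S is symmetric (S[j,i] = S[i,j]). Assembling:

S = [[6, 4.6667, 2.6667],
 [4.6667, 8.25, 7.3333],
 [2.6667, 7.3333, 7.3333]]


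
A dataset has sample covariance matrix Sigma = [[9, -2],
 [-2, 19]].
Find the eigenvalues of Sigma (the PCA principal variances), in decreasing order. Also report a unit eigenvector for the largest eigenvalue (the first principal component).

Step 1 — characteristic polynomial of 2×2 Sigma:
  det(Sigma - λI) = λ² - trace · λ + det = 0.
  trace = 9 + 19 = 28, det = 9·19 - (-2)² = 167.
Step 2 — discriminant:
  Δ = trace² - 4·det = 784 - 668 = 116.
Step 3 — eigenvalues:
  λ = (trace ± √Δ)/2 = (28 ± 10.7703)/2,
  λ_1 = 19.3852,  λ_2 = 8.6148.

Step 4 — unit eigenvector for λ_1: solve (Sigma - λ_1 I)v = 0. First row:
  (9 - 19.3852)·v_x + (-2)·v_y = 0, i.e. (-10.3852)·v_x + (-2)·v_y = 0,
  so v ∝ (b, λ_1 - a) = (-2, 10.3852); multiply by -1 so the first entry is positive: u = (2, -10.3852).
  ||u|| = √((2)² + (-10.3852)²) = √(111.8516) ≈ 10.576,
  v_1 = u/||u|| ≈ (0.1891, -0.982) (||v_1|| = 1).

λ_1 = 19.3852,  λ_2 = 8.6148;  v_1 ≈ (0.1891, -0.982)


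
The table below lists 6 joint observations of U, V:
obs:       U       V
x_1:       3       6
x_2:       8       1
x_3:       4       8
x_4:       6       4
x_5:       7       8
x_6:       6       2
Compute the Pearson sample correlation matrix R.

Step 1 — column means:
  mean(U) = (3 + 8 + 4 + 6 + 7 + 6) / 6 = 34/6 = 5.6667
  mean(V) = (6 + 1 + 8 + 4 + 8 + 2) / 6 = 29/6 = 4.8333

Step 2 — sample variances and covariances s[i,j] = (1/(n-1)) · Σ_k (x_{k,i} - mean_i) · (x_{k,j} - mean_j), with n-1 = 5:
  s[U,U] = ((-2.6667)·(-2.6667) + (2.3333)·(2.3333) + (-1.6667)·(-1.6667) + (0.3333)·(0.3333) + (1.3333)·(1.3333) + (0.3333)·(0.3333)) / 5 = 17.3333/5 = 3.4667
  s[U,V] = ((-2.6667)·(1.1667) + (2.3333)·(-3.8333) + (-1.6667)·(3.1667) + (0.3333)·(-0.8333) + (1.3333)·(3.1667) + (0.3333)·(-2.8333)) / 5 = -14.3333/5 = -2.8667
  s[V,V] = ((1.1667)·(1.1667) + (-3.8333)·(-3.8333) + (3.1667)·(3.1667) + (-0.8333)·(-0.8333) + (3.1667)·(3.1667) + (-2.8333)·(-2.8333)) / 5 = 44.8333/5 = 8.9667
  Sample standard deviations s_i = √(s[i,i]):
  s(U) = √(3.4667) = 1.8619
  s(V) = √(8.9667) = 2.9944

Step 3 — r_{ij} = s_{ij} / (s_i · s_j):
  r[U,U] = 1 (diagonal).
  r[U,V] = -2.8667 / (1.8619 · 2.9944) = -2.8667 / 5.5753 = -0.5142
  r[V,V] = 1 (diagonal).

R is symmetric with unit diagonal. Assembling:

R = [[1, -0.5142],
 [-0.5142, 1]]


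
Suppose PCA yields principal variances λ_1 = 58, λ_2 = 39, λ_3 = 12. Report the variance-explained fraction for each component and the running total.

Step 1 — total variance = trace(Sigma) = Σ λ_i = 58 + 39 + 12 = 109.

Step 2 — fraction explained by component i = λ_i / Σ λ:
  PC1: 58/109 = 0.5321
  PC2: 39/109 = 0.3578
  PC3: 12/109 = 0.1101

Step 3 — cumulative fraction after k components = (λ_1 + ... + λ_k) / Σ λ:
  k = 1: 58/109 = 0.5321
  k = 2: (58 + 39)/109 = 97/109 = 0.8899
  k = 3: (58 + 39 + 12)/109 = 109/109 = 1

Summary (fraction, with percent):

explained: PC1 0.5321 (53.21%), PC2 0.3578 (35.78%), PC3 0.1101 (11.01%);  cumulative: 0.5321, 0.8899, 1


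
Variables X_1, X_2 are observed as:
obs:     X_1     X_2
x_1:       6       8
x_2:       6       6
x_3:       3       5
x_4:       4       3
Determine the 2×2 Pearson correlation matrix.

Step 1 — column means:
  mean(X_1) = (6 + 6 + 3 + 4) / 4 = 19/4 = 4.75
  mean(X_2) = (8 + 6 + 5 + 3) / 4 = 22/4 = 5.5

Step 2 — sample variances and covariances s[i,j] = (1/(n-1)) · Σ_k (x_{k,i} - mean_i) · (x_{k,j} - mean_j), with n-1 = 3:
  s[X_1,X_1] = ((1.25)·(1.25) + (1.25)·(1.25) + (-1.75)·(-1.75) + (-0.75)·(-0.75)) / 3 = 6.75/3 = 2.25
  s[X_1,X_2] = ((1.25)·(2.5) + (1.25)·(0.5) + (-1.75)·(-0.5) + (-0.75)·(-2.5)) / 3 = 6.5/3 = 2.1667
  s[X_2,X_2] = ((2.5)·(2.5) + (0.5)·(0.5) + (-0.5)·(-0.5) + (-2.5)·(-2.5)) / 3 = 13/3 = 4.3333
  Sample standard deviations s_i = √(s[i,i]):
  s(X_1) = √(2.25) = 1.5
  s(X_2) = √(4.3333) = 2.0817

Step 3 — r_{ij} = s_{ij} / (s_i · s_j):
  r[X_1,X_1] = 1 (diagonal).
  r[X_1,X_2] = 2.1667 / (1.5 · 2.0817) = 2.1667 / 3.1225 = 0.6939
  r[X_2,X_2] = 1 (diagonal).

R is symmetric with unit diagonal. Assembling:

R = [[1, 0.6939],
 [0.6939, 1]]


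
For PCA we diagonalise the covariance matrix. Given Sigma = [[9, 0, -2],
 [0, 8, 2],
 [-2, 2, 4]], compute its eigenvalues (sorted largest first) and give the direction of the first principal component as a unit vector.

Step 1 — characteristic polynomial p(λ) = det(λI - Sigma) = λ³ - tr·λ² + c_1·λ - det, where tr = trace, c_1 = sum of the principal 2×2 minors, det = det(Sigma):
  tr = 9 + 8 + 4 = 21,
  c_1 = (9·8 - (0)²) + (9·4 - (-2)²) + (8·4 - (2)²) = 72 + 32 + 28 = 132,
  det = 9·(8·4 - (2)²) - (0)·((0)·4 - (2)·(-2)) + (-2)·((0)·(2) - 8·(-2)) = 9·(28) - (0)·(4) + (-2)·(16) = 220.
  So p(λ) = λ³ - 21λ² + 132λ - 220.
Step 2 — look for an integer root (rational root theorem: any rational root is an integer divisor of 220). Testing λ = 10:
  p(10) = 1000 - 2100 + 1320 - 220 = 0  ✓
  Dividing out (λ - 10): p(λ) = (λ - 10)(λ² - 11λ + 22).
Step 3 — remaining eigenvalues from the quadratic λ² - 11λ + 22 = 0:
  Δ = 11² - 4·22 = 121 - 88 = 33,  λ = (11 ± √33)/2 = (11 ± 5.7446)/2 ≈ 8.3723 or 2.6277.
  Sorted: λ_1 = 10,  λ_2 = 8.3723,  λ_3 = 2.6277  (check: sum = 21 = tr ✓).

Step 4 — unit eigenvector for λ_1 = 10: v spans the null space of (Sigma - λ_1 I), whose rows are
  r_1 = (-1, 0, -2),  r_2 = (0, -2, 2),  r_3 = (-2, 2, -6).
  v is orthogonal to every row, so take v ∝ r_1 × r_2 = ((0)·(2) - (-2)·(-2), (-2)·(0) - (-1)·(2), (-1)·(-2) - (0)·(0)) = (-4, 2, 2).
  Rescale (divide by 2; multiply by -1 so the first nonzero entry is positive): u = (2, -1, -1).
  ||u|| = √((2)² + (-1)² + (-1)²) = √(6) ≈ 2.4495,  v_1 = u/||u|| ≈ (0.8165, -0.4082, -0.4082) (||v_1|| = 1).

λ_1 = 10,  λ_2 = 8.3723,  λ_3 = 2.6277;  v_1 ≈ (0.8165, -0.4082, -0.4082)


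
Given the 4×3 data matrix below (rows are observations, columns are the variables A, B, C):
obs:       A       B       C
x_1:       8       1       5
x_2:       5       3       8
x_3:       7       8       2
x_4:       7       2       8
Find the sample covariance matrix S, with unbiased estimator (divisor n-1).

Step 1 — column means:
  mean(A) = (8 + 5 + 7 + 7) / 4 = 27/4 = 6.75
  mean(B) = (1 + 3 + 8 + 2) / 4 = 14/4 = 3.5
  mean(C) = (5 + 8 + 2 + 8) / 4 = 23/4 = 5.75

Step 2 — sample covariance S[i,j] = (1/(n-1)) · Σ_k (x_{k,i} - mean_i) · (x_{k,j} - mean_j), with n-1 = 3.
  S[A,A] = ((1.25)·(1.25) + (-1.75)·(-1.75) + (0.25)·(0.25) + (0.25)·(0.25)) / 3 = 4.75/3 = 1.5833
  S[A,B] = ((1.25)·(-2.5) + (-1.75)·(-0.5) + (0.25)·(4.5) + (0.25)·(-1.5)) / 3 = -1.5/3 = -0.5
  S[A,C] = ((1.25)·(-0.75) + (-1.75)·(2.25) + (0.25)·(-3.75) + (0.25)·(2.25)) / 3 = -5.25/3 = -1.75
  S[B,B] = ((-2.5)·(-2.5) + (-0.5)·(-0.5) + (4.5)·(4.5) + (-1.5)·(-1.5)) / 3 = 29/3 = 9.6667
  S[B,C] = ((-2.5)·(-0.75) + (-0.5)·(2.25) + (4.5)·(-3.75) + (-1.5)·(2.25)) / 3 = -19.5/3 = -6.5
  S[C,C] = ((-0.75)·(-0.75) + (2.25)·(2.25) + (-3.75)·(-3.75) + (2.25)·(2.25)) / 3 = 24.75/3 = 8.25

S is symmetric (S[j,i] = S[i,j]). Assembling:

S = [[1.5833, -0.5, -1.75],
 [-0.5, 9.6667, -6.5],
 [-1.75, -6.5, 8.25]]


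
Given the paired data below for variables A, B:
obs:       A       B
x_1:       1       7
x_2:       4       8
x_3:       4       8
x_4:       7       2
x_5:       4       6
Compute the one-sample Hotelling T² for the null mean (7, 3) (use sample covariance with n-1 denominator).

Step 1 — sample mean vector:
  mean(A) = (1 + 4 + 4 + 7 + 4) / 5 = 20/5 = 4
  mean(B) = (7 + 8 + 8 + 2 + 6) / 5 = 31/5 = 6.2
  x̄ = (4, 6.2),  deviation x̄ - mu_0 = (4, 6.2) - (7, 3) = (-3, 3.2).

Step 2 — sample covariance matrix, S[i,j] = (1/(n-1)) · Σ_k (x_{k,i} - mean_i) · (x_{k,j} - mean_j), divisor n-1 = 4:
  S[A,A] = ((-3)·(-3) + (0)·(0) + (0)·(0) + (3)·(3) + (0)·(0)) / 4 = 18/4 = 4.5
  S[A,B] = ((-3)·(0.8) + (0)·(1.8) + (0)·(1.8) + (3)·(-4.2) + (0)·(-0.2)) / 4 = -15/4 = -3.75
  S[B,B] = ((0.8)·(0.8) + (1.8)·(1.8) + (1.8)·(1.8) + (-4.2)·(-4.2) + (-0.2)·(-0.2)) / 4 = 24.8/4 = 6.2
  S = [[4.5, -3.75],
 [-3.75, 6.2]].

Step 3 — invert S. det(S) = 4.5·6.2 - (-3.75)² = 13.8375.
  S^{-1} = (1/det) · [[d, -b], [-b, a]] = [[0.4481, 0.271],
 [0.271, 0.3252]].

Step 4 — quadratic form (x̄ - mu_0)^T · S^{-1} · (x̄ - mu_0):
  S^{-1} · (x̄ - mu_0) = (-0.477, 0.2276),
  (x̄ - mu_0)^T · [...] = (-3)·(-0.477) + (3.2)·(0.2276) = 2.1593.

Step 5 — scale by n: T² = 5 · 2.1593 = 10.7967.

T² ≈ 10.7967


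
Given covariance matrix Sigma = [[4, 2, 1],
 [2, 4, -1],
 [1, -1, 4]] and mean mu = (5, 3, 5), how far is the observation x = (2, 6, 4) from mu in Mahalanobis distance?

Step 1 — centre the observation: (x - mu) = (-3, 3, -1).

Step 2 — invert Sigma (cofactor / det for 3×3, or solve directly):
  Sigma^{-1} = [[0.4167, -0.25, -0.1667],
 [-0.25, 0.4167, 0.1667],
 [-0.1667, 0.1667, 0.3333]].

Step 3 — form the quadratic (x - mu)^T · Sigma^{-1} · (x - mu):
  Sigma^{-1} · (x - mu) = (-1.8333, 1.8333, 0.6667).
  (x - mu)^T · [Sigma^{-1} · (x - mu)] = (-3)·(-1.8333) + (3)·(1.8333) + (-1)·(0.6667) = 10.3333.

Step 4 — take square root: d = √(10.3333) ≈ 3.2146.

d(x, mu) = √(10.3333) ≈ 3.2146


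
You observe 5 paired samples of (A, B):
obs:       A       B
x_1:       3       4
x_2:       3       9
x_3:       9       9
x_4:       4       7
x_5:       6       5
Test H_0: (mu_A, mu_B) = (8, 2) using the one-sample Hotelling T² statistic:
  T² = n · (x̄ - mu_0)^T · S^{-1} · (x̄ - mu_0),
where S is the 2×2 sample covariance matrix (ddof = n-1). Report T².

Step 1 — sample mean vector:
  mean(A) = (3 + 3 + 9 + 4 + 6) / 5 = 25/5 = 5
  mean(B) = (4 + 9 + 9 + 7 + 5) / 5 = 34/5 = 6.8
  x̄ = (5, 6.8),  deviation x̄ - mu_0 = (5, 6.8) - (8, 2) = (-3, 4.8).

Step 2 — sample covariance matrix, S[i,j] = (1/(n-1)) · Σ_k (x_{k,i} - mean_i) · (x_{k,j} - mean_j), divisor n-1 = 4:
  S[A,A] = ((-2)·(-2) + (-2)·(-2) + (4)·(4) + (-1)·(-1) + (1)·(1)) / 4 = 26/4 = 6.5
  S[A,B] = ((-2)·(-2.8) + (-2)·(2.2) + (4)·(2.2) + (-1)·(0.2) + (1)·(-1.8)) / 4 = 8/4 = 2
  S[B,B] = ((-2.8)·(-2.8) + (2.2)·(2.2) + (2.2)·(2.2) + (0.2)·(0.2) + (-1.8)·(-1.8)) / 4 = 20.8/4 = 5.2
  S = [[6.5, 2],
 [2, 5.2]].

Step 3 — invert S. det(S) = 6.5·5.2 - (2)² = 29.8.
  S^{-1} = (1/det) · [[d, -b], [-b, a]] = [[0.1745, -0.0671],
 [-0.0671, 0.2181]].

Step 4 — quadratic form (x̄ - mu_0)^T · S^{-1} · (x̄ - mu_0):
  S^{-1} · (x̄ - mu_0) = (-0.8456, 1.2483),
  (x̄ - mu_0)^T · [...] = (-3)·(-0.8456) + (4.8)·(1.2483) = 8.5289.

Step 5 — scale by n: T² = 5 · 8.5289 = 42.6443.

T² ≈ 42.6443


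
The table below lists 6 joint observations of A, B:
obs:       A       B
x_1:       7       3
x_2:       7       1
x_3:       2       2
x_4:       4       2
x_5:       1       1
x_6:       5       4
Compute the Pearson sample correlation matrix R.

Step 1 — column means:
  mean(A) = (7 + 7 + 2 + 4 + 1 + 5) / 6 = 26/6 = 4.3333
  mean(B) = (3 + 1 + 2 + 2 + 1 + 4) / 6 = 13/6 = 2.1667

Step 2 — sample variances and covariances s[i,j] = (1/(n-1)) · Σ_k (x_{k,i} - mean_i) · (x_{k,j} - mean_j), with n-1 = 5:
  s[A,A] = ((2.6667)·(2.6667) + (2.6667)·(2.6667) + (-2.3333)·(-2.3333) + (-0.3333)·(-0.3333) + (-3.3333)·(-3.3333) + (0.6667)·(0.6667)) / 5 = 31.3333/5 = 6.2667
  s[A,B] = ((2.6667)·(0.8333) + (2.6667)·(-1.1667) + (-2.3333)·(-0.1667) + (-0.3333)·(-0.1667) + (-3.3333)·(-1.1667) + (0.6667)·(1.8333)) / 5 = 4.6667/5 = 0.9333
  s[B,B] = ((0.8333)·(0.8333) + (-1.1667)·(-1.1667) + (-0.1667)·(-0.1667) + (-0.1667)·(-0.1667) + (-1.1667)·(-1.1667) + (1.8333)·(1.8333)) / 5 = 6.8333/5 = 1.3667
  Sample standard deviations s_i = √(s[i,i]):
  s(A) = √(6.2667) = 2.5033
  s(B) = √(1.3667) = 1.169

Step 3 — r_{ij} = s_{ij} / (s_i · s_j):
  r[A,A] = 1 (diagonal).
  r[A,B] = 0.9333 / (2.5033 · 1.169) = 0.9333 / 2.9265 = 0.3189
  r[B,B] = 1 (diagonal).

R is symmetric with unit diagonal. Assembling:

R = [[1, 0.3189],
 [0.3189, 1]]


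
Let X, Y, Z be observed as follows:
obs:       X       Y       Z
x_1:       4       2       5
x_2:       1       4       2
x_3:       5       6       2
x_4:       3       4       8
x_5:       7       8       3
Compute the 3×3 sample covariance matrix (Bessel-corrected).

Step 1 — column means:
  mean(X) = (4 + 1 + 5 + 3 + 7) / 5 = 20/5 = 4
  mean(Y) = (2 + 4 + 6 + 4 + 8) / 5 = 24/5 = 4.8
  mean(Z) = (5 + 2 + 2 + 8 + 3) / 5 = 20/5 = 4

Step 2 — sample covariance S[i,j] = (1/(n-1)) · Σ_k (x_{k,i} - mean_i) · (x_{k,j} - mean_j), with n-1 = 4.
  S[X,X] = ((0)·(0) + (-3)·(-3) + (1)·(1) + (-1)·(-1) + (3)·(3)) / 4 = 20/4 = 5
  S[X,Y] = ((0)·(-2.8) + (-3)·(-0.8) + (1)·(1.2) + (-1)·(-0.8) + (3)·(3.2)) / 4 = 14/4 = 3.5
  S[X,Z] = ((0)·(1) + (-3)·(-2) + (1)·(-2) + (-1)·(4) + (3)·(-1)) / 4 = -3/4 = -0.75
  S[Y,Y] = ((-2.8)·(-2.8) + (-0.8)·(-0.8) + (1.2)·(1.2) + (-0.8)·(-0.8) + (3.2)·(3.2)) / 4 = 20.8/4 = 5.2
  S[Y,Z] = ((-2.8)·(1) + (-0.8)·(-2) + (1.2)·(-2) + (-0.8)·(4) + (3.2)·(-1)) / 4 = -10/4 = -2.5
  S[Z,Z] = ((1)·(1) + (-2)·(-2) + (-2)·(-2) + (4)·(4) + (-1)·(-1)) / 4 = 26/4 = 6.5

S is symmetric (S[j,i] = S[i,j]). Assembling:

S = [[5, 3.5, -0.75],
 [3.5, 5.2, -2.5],
 [-0.75, -2.5, 6.5]]
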